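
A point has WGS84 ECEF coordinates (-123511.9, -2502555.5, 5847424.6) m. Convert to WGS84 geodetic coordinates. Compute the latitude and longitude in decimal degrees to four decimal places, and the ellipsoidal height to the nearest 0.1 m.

λ = atan2(Y, X) = -92.82550099°; p = √(X²+Y²) = 2505601.6 m.
Bowring's method on WGS84 (a = 6378137 m, b = 6356752.314 m) gives φ = 66.94399965°, h = 1580.523 m.

lat 66.9440°, lon -92.8255°, h 1580.5 m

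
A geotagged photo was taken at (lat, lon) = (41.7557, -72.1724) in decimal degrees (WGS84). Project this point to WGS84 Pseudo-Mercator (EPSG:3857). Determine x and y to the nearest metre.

Web Mercator is spherical with R = a = 6378137 m.
x = R·λ = 6378137 × -1.259646009 = -8034194.817 m.
y = R·ln tan(π/4 + φ/2) = 6378137 × 0.803440636 = 5124454.446 m.

x -8034195 m, y 5124454 m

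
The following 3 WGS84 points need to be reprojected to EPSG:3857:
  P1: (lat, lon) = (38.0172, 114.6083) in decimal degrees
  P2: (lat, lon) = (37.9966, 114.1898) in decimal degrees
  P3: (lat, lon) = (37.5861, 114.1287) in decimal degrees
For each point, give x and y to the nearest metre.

P1: x 12758138 m, y 4581856 m; P2: x 12711550 m, y 4578946 m; P3: x 12704749 m, y 4521120 m

Web Mercator: x = R·λ, y = R·ln tan(π/4+φ/2), R = 6378137 m.
P1 (38.0172°, 114.6083°) → (12758137.597, 4581855.881) m.
P2 (37.9966°, 114.1898°) → (12711550.390, 4578945.518) m.
P3 (37.5861°, 114.1287°) → (12704748.769, 4521119.502) m.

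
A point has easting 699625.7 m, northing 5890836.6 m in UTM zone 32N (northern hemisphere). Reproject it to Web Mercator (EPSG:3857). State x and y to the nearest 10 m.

x 1334040 m, y 7006990 m

Unproject from UTM 32N (λ₀ = 9°) → φ = 53.12950004°, λ = 11.98389959°.
Web Mercator (R = 6378137 m): x = 1334041.600 m, y = 7006987.939 m.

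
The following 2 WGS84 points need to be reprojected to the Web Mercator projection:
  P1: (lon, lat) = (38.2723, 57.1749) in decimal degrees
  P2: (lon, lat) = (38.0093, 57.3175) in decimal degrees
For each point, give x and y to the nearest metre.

P1: x 4260453 m, y 7795951 m; P2: x 4231176 m, y 7825292 m

Web Mercator: x = R·λ, y = R·ln tan(π/4+φ/2), R = 6378137 m.
P1 (57.1749°, 38.2723°) → (4260452.947, 7795951.053) m.
P2 (57.3175°, 38.0093°) → (4231175.921, 7825291.710) m.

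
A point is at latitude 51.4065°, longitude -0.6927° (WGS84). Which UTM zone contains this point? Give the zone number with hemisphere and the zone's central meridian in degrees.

UTM zone = ⌊(λ + 180)/6⌋ + 1; -0.6927° ∈ [-6°, 0°) → zone 30.
Hemisphere: N (φ ≥ 0).
Central meridian λ₀ = 6×30 − 183 = -3°.

Zone 30N, central meridian -3°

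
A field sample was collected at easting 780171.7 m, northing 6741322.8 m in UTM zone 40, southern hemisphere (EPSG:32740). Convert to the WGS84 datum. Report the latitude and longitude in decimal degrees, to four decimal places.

lat -29.4262°, lon 59.8878°

Zone 40S: λ₀ = 57°, k₀ = 0.9996, false easting 500000 m, false northing 10000000 m.
Meridian distance M = (N − FN)/k₀ = -3259981.2 m.
Inverse transverse Mercator on WGS84 gives φ = -29.42620036°, λ = 59.88779958°.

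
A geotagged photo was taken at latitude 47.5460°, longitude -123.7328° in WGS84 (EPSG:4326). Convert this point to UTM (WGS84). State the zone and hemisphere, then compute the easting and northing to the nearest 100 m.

Longitude -123.7328° lies in the 6° band [-126°, -120°), giving zone 10; latitude is north of the equator, so 10N.
Zone 10 central meridian λ₀ = 6×10 − 183 = -123°; Δλ = -0.7328°.
Transverse Mercator on WGS84 with k₀ = 0.9996 gives E = 444858.674 m, N = 5266102.194 m.

Zone 10N: E 444900 m, N 5266100 m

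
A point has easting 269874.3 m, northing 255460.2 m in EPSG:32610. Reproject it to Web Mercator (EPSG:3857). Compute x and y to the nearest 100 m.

Unproject from UTM 10N (λ₀ = -123°) → φ = 2.30970030°, λ = -125.06930025°.
Web Mercator (R = 6378137 m): x = -13922650.818 m, y = 257184.327 m.

x -13922700 m, y 257200 m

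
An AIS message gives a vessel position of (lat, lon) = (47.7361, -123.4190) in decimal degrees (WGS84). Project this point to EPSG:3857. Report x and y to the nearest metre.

x -13738940 m, y 6063063 m

Web Mercator is spherical with R = a = 6378137 m.
x = R·λ = 6378137 × -2.154067910 = -13738940.234 m.
y = R·ln tan(π/4 + φ/2) = 6378137 × 0.950600941 = 6063063.034 m.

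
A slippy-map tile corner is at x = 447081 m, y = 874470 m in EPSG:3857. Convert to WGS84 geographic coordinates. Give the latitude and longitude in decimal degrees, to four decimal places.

lat 7.8310°, lon 4.0162°

R = 6378137 m. λ = x/R = 4.01619696°.
φ = 2·arctan(exp(y/R)) − 90° = 2·arctan(1.14695) − 90° = 7.83100196°.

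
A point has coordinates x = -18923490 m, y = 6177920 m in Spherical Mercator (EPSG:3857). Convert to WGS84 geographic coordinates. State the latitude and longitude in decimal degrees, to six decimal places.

lat 48.425398°, lon -169.992603°

R = 6378137 m. λ = x/R = -169.99260296°.
φ = 2·arctan(exp(y/R)) − 90° = 2·arctan(2.63428) − 90° = 48.42539824°.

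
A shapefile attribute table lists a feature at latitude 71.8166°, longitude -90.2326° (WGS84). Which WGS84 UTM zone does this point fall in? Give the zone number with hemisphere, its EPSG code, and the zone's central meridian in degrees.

UTM zone = ⌊(λ + 180)/6⌋ + 1; -90.2326° ∈ [-96°, -90°) → zone 15.
Hemisphere: N (φ ≥ 0).
Central meridian λ₀ = 6×15 − 183 = -93°.
EPSG code: 32615.

Zone 15N (EPSG:32615), central meridian -93°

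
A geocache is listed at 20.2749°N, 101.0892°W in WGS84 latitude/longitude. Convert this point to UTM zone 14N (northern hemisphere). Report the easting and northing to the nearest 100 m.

Zone 14 central meridian λ₀ = 6×14 − 183 = -99°; Δλ = -2.0892°.
Transverse Mercator on WGS84 with k₀ = 0.9996 gives E = 281803.652 m, N = 2243281.151 m.

E 281800 m, N 2243300 m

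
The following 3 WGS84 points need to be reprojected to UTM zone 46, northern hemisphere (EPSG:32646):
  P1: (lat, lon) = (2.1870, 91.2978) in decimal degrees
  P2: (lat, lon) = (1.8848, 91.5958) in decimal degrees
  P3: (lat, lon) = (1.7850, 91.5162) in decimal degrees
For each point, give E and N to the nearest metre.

UTM zone 46N: λ₀ = 93°, k₀ = 0.9996.
P1 (2.1870°, 91.2978°) → (310696.848, 241837.722) m.
P2 (1.8848°, 91.5958°) → (343815.961, 208390.742) m.
P3 (1.7850°, 91.5162°) → (334951.255, 197363.355) m.

P1: E 310697 m, N 241838 m; P2: E 343816 m, N 208391 m; P3: E 334951 m, N 197363 m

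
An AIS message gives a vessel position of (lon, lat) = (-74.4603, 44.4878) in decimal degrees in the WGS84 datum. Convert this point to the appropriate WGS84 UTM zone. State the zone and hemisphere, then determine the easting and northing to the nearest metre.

Zone 18N: E 542914 m, N 4926196 m

Longitude -74.4603° lies in the 6° band [-78°, -72°), giving zone 18; latitude is north of the equator, so 18N.
Zone 18 central meridian λ₀ = 6×18 − 183 = -75°; Δλ = +0.5397°.
Transverse Mercator on WGS84 with k₀ = 0.9996 gives E = 542913.894 m, N = 4926195.670 m.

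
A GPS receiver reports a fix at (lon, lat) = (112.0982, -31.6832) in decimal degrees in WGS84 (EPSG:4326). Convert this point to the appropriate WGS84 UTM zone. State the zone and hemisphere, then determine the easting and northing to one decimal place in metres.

Zone 49S: E 604088.8 m, N 6494154.3 m

Longitude 112.0982° lies in the 6° band [108°, 114°), giving zone 49; latitude is south of the equator, so 49S.
Zone 49 central meridian λ₀ = 6×49 − 183 = 111°; Δλ = +1.0982°.
Transverse Mercator on WGS84 with k₀ = 0.9996 gives E = 604088.815 m, N = 6494154.347 m.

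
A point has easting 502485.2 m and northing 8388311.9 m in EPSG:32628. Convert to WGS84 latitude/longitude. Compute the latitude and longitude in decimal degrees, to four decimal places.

lat 75.5799°, lon -14.9106°

Zone 28N: λ₀ = -15°, k₀ = 0.9996, false easting 500000 m.
Meridian distance M = (N − FN)/k₀ = 8391668.6 m.
Inverse transverse Mercator on WGS84 gives φ = 75.57989969°, λ = -14.91059843°.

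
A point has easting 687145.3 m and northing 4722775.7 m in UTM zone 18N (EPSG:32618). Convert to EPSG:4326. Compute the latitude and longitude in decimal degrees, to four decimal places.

Zone 18N: λ₀ = -75°, k₀ = 0.9996, false easting 500000 m.
Meridian distance M = (N − FN)/k₀ = 4724665.6 m.
Inverse transverse Mercator on WGS84 gives φ = 42.63470017°, λ = -72.71750001°.

lat 42.6347°, lon -72.7175°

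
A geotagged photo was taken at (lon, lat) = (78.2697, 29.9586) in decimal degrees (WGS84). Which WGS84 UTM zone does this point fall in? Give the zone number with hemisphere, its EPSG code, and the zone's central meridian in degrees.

UTM zone = ⌊(λ + 180)/6⌋ + 1; 78.2697° ∈ [78°, 84°) → zone 44.
Hemisphere: N (φ ≥ 0).
Central meridian λ₀ = 6×44 − 183 = 81°.
EPSG code: 32644.

Zone 44N (EPSG:32644), central meridian 81°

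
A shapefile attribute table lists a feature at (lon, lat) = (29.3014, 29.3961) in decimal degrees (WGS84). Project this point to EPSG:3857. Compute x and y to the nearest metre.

Web Mercator is spherical with R = a = 6378137 m.
x = R·λ = 6378137 × 0.511405905 = 3261816.928 m.
y = R·ln tan(π/4 + φ/2) = 6378137 × 0.537172208 = 3426157.937 m.

x 3261817 m, y 3426158 m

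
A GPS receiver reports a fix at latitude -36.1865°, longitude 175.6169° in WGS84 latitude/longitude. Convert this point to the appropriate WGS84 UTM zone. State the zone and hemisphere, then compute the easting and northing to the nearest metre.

Zone 60S: E 375635 m, N 5994479 m

Longitude 175.6169° lies in the 6° band [174°, 180°), giving zone 60; latitude is south of the equator, so 60S.
Zone 60 central meridian λ₀ = 6×60 − 183 = 177°; Δλ = -1.3831°.
Transverse Mercator on WGS84 with k₀ = 0.9996 gives E = 375634.962 m, N = 5994479.297 m.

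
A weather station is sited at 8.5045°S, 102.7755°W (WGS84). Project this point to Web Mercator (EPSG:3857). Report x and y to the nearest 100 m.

x -11440900 m, y -950200 m

Web Mercator is spherical with R = a = 6378137 m.
x = R·λ = 6378137 × -1.793770865 = -11440916.326 m.
y = R·ln tan(π/4 + φ/2) = 6378137 × -0.148979586 = -950212.211 m.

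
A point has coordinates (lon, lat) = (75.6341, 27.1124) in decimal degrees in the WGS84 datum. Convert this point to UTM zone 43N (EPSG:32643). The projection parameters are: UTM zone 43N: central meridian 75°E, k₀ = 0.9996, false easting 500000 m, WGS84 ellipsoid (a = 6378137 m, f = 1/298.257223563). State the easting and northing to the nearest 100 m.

E 562900 m, N 2999000 m

Zone 43 central meridian λ₀ = 6×43 − 183 = 75°; Δλ = +0.6341°.
Transverse Mercator on WGS84 with k₀ = 0.9996 gives E = 562850.435 m, N = 2999043.180 m.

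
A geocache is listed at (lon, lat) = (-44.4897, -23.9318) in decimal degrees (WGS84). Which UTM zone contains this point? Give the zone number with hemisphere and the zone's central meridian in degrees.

UTM zone = ⌊(λ + 180)/6⌋ + 1; -44.4897° ∈ [-48°, -42°) → zone 23.
Hemisphere: S (φ < 0).
Central meridian λ₀ = 6×23 − 183 = -45°.

Zone 23S, central meridian -45°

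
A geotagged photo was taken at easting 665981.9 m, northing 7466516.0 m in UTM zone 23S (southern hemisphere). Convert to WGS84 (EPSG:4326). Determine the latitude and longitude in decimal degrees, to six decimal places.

Zone 23S: λ₀ = -45°, k₀ = 0.9996, false easting 500000 m, false northing 10000000 m.
Meridian distance M = (N − FN)/k₀ = -2534497.8 m.
Inverse transverse Mercator on WGS84 gives φ = -22.90110033°, λ = -43.38170024°.

lat -22.901100°, lon -43.381700°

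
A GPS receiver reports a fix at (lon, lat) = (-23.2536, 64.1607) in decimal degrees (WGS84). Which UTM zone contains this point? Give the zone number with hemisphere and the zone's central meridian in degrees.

UTM zone = ⌊(λ + 180)/6⌋ + 1; -23.2536° ∈ [-24°, -18°) → zone 27.
Hemisphere: N (φ ≥ 0).
Central meridian λ₀ = 6×27 − 183 = -21°.

Zone 27N, central meridian -21°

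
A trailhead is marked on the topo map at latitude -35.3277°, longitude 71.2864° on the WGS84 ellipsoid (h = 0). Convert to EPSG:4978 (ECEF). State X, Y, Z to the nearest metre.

WGS84: a = 6378137 m, e² = 0.006694380; N(φ) = a/√(1−e²sin²φ) = 6385287.535 m.
X = (N+h)·cosφ·cosλ = 1671400.983 m; Y = (N+h)·cosφ·sinλ = 4934084.666 m; Z = (N(1−e²)+h)·sinφ = -3667588.377 m.

X 1671401 m, Y 4934085 m, Z -3667588 m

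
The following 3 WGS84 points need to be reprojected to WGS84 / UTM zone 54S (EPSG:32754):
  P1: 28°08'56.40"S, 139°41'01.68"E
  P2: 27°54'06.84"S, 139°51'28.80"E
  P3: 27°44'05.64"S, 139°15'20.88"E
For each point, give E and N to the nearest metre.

P1: E 370760 m, N 6885592 m; P2: E 387610 m, N 6913140 m; P3: E 328073 m, N 6930945 m

UTM zone 54S: λ₀ = 141°, k₀ = 0.9996.
P1 (-28.1490°, 139.6838°) → (370759.986, 6885591.563) m.
P2 (-27.9019°, 139.8580°) → (387609.944, 6913140.404) m.
P3 (-27.7349°, 139.2558°) → (328072.834, 6930945.446) m.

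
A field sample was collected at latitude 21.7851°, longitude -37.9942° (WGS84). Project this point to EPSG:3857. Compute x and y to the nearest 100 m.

x -4229500 m, y 2485700 m

Web Mercator is spherical with R = a = 6378137 m.
x = R·λ = 6378137 × -0.663123887 = -4229494.997 m.
y = R·ln tan(π/4 + φ/2) = 6378137 × 0.389728755 = 2485743.394 m.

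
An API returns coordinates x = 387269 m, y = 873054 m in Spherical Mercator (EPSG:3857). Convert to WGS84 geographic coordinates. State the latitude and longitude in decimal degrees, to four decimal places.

lat 7.8184°, lon 3.4789°

R = 6378137 m. λ = x/R = 3.47889662°.
φ = 2·arctan(exp(y/R)) − 90° = 2·arctan(1.14669) − 90° = 7.81840025°.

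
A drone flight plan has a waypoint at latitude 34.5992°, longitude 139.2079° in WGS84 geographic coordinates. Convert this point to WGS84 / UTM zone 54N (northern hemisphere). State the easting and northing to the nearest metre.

Zone 54 central meridian λ₀ = 6×54 − 183 = 141°; Δλ = -1.7921°.
Transverse Mercator on WGS84 with k₀ = 0.9996 gives E = 335664.932 m, N = 3830056.970 m.

E 335665 m, N 3830057 m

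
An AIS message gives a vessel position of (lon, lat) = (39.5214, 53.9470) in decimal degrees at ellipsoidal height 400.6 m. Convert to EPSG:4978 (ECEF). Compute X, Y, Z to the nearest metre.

WGS84: a = 6378137 m, e² = 0.006694380; N(φ) = a/√(1−e²sin²φ) = 6392137.169 m.
X = (N+h)·cosφ·cosλ = 2902128.769 m; Y = (N+h)·cosφ·sinλ = 2394151.422 m; Z = (N(1−e²)+h)·sinφ = 5133598.072 m.

X 2902129 m, Y 2394151 m, Z 5133598 m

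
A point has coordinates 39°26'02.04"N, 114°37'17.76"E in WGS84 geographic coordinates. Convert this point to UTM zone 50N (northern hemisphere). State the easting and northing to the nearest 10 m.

Zone 50 central meridian λ₀ = 6×50 − 183 = 117°; Δλ = -2.3784°.
Transverse Mercator on WGS84 with k₀ = 0.9996 gives E = 295302.476 m, N = 4367628.239 m.

E 295300 m, N 4367630 m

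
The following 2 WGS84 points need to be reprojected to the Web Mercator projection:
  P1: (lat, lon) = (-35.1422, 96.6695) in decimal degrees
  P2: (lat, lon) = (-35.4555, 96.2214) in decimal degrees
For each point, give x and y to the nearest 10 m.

Web Mercator: x = R·λ, y = R·ln tan(π/4+φ/2), R = 6378137 m.
P1 (-35.1422°, 96.6695°) → (10761199.515, -4183222.387) m.
P2 (-35.4555°, 96.2214°) → (10711317.251, -4225955.362) m.

P1: x 10761200 m, y -4183220 m; P2: x 10711320 m, y -4225960 m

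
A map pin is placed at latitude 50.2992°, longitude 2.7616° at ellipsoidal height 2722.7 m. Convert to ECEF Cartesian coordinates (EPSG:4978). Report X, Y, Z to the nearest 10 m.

X 4079310 m, Y 196770 m, Z 4886210 m

WGS84: a = 6378137 m, e² = 0.006694380; N(φ) = a/√(1−e²sin²φ) = 6390812.384 m.
X = (N+h)·cosφ·cosλ = 4079310.131 m; Y = (N+h)·cosφ·sinλ = 196771.120 m; Z = (N(1−e²)+h)·sinφ = 4886209.550 m.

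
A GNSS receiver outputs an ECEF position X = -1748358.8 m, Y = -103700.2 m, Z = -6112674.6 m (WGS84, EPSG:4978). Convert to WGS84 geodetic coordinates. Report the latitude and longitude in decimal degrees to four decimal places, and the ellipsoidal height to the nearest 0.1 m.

lat -74.1133°, lon -176.6056°, h 272.8 m

λ = atan2(Y, X) = -176.60559896°; p = √(X²+Y²) = 1751431.5 m.
Bowring's method on WGS84 (a = 6378137 m, b = 6356752.314 m) gives φ = -74.11329974°, h = 272.837 m.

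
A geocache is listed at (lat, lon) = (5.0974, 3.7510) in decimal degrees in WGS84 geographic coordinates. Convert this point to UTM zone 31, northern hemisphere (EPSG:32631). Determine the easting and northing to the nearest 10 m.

E 583240 m, N 563480 m

Zone 31 central meridian λ₀ = 6×31 − 183 = 3°; Δλ = +0.7510°.
Transverse Mercator on WGS84 with k₀ = 0.9996 gives E = 583241.557 m, N = 563479.234 m.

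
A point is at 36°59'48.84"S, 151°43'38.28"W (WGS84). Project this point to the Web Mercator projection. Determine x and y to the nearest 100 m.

x -16890200 m, y -4438700 m

Web Mercator is spherical with R = a = 6378137 m.
x = R·λ = 6378137 × -2.648140950 = -16890205.775 m.
y = R·ln tan(π/4 + φ/2) = 6378137 × -0.695920250 = -4438674.696 m.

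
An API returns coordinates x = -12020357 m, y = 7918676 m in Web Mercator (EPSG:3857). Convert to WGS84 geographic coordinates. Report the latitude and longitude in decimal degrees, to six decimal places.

lat 57.767700°, lon -107.980704°

R = 6378137 m. λ = x/R = -107.98070414°.
φ = 2·arctan(exp(y/R)) − 90° = 2·arctan(3.46092) − 90° = 57.76769972°.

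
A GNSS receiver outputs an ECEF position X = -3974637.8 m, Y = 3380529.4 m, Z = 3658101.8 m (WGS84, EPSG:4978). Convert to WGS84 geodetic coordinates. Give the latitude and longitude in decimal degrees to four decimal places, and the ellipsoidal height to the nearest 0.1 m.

lat 35.2145°, lon 139.6180°, h 1330.1 m

λ = atan2(Y, X) = 139.61799990°; p = √(X²+Y²) = 5217827.6 m.
Bowring's method on WGS84 (a = 6378137 m, b = 6356752.314 m) gives φ = 35.21449992°, h = 1330.102 m.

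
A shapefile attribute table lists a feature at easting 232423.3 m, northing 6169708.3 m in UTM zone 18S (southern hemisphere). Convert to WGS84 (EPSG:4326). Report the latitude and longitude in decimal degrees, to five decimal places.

lat -34.57960°, lon -77.91700°

Zone 18S: λ₀ = -75°, k₀ = 0.9996, false easting 500000 m, false northing 10000000 m.
Meridian distance M = (N − FN)/k₀ = -3831824.4 m.
Inverse transverse Mercator on WGS84 gives φ = -34.57960019°, λ = -77.91699966°.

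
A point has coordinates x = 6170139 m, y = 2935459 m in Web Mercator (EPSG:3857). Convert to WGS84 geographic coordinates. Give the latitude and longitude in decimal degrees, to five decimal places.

R = 6378137 m. λ = x/R = 55.42730169°.
φ = 2·arctan(exp(y/R)) − 90° = 2·arctan(1.58445) − 90° = 25.48519833°.

lat 25.48520°, lon 55.42730°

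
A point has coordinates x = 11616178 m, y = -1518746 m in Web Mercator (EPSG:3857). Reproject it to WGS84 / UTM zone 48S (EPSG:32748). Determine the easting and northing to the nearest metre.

E 429650 m, N 8505708 m

Web Mercator inverse (R = 6378137 m) → φ = -13.51599800°, λ = 104.34990240°.
UTM 48S forward: E = 429649.663 m, N = 8505707.576 m.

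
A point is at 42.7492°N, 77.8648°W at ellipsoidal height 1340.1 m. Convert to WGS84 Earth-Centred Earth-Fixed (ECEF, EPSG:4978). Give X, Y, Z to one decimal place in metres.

WGS84: a = 6378137 m, e² = 0.006694380; N(φ) = a/√(1−e²sin²φ) = 6387996.430 m.
X = (N+h)·cosφ·cosλ = 986326.385 m; Y = (N+h)·cosφ·sinλ = -4587050.399 m; Z = (N(1−e²)+h)·sinφ = 4307993.313 m.

X 986326.4 m, Y -4587050.4 m, Z 4307993.3 m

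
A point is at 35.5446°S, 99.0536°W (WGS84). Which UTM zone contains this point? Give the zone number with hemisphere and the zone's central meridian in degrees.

UTM zone = ⌊(λ + 180)/6⌋ + 1; -99.0536° ∈ [-102°, -96°) → zone 14.
Hemisphere: S (φ < 0).
Central meridian λ₀ = 6×14 − 183 = -99°.

Zone 14S, central meridian -99°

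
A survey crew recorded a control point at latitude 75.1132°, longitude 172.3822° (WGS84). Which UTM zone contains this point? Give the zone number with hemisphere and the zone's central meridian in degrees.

Zone 59N, central meridian 171°

UTM zone = ⌊(λ + 180)/6⌋ + 1; 172.3822° ∈ [168°, 174°) → zone 59.
Hemisphere: N (φ ≥ 0).
Central meridian λ₀ = 6×59 − 183 = 171°.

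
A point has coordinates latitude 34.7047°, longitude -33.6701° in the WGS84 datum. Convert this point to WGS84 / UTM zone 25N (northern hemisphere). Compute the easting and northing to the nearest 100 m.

E 438600 m, N 3840500 m

Zone 25 central meridian λ₀ = 6×25 − 183 = -33°; Δλ = -0.6701°.
Transverse Mercator on WGS84 with k₀ = 0.9996 gives E = 438632.906 m, N = 3840500.534 m.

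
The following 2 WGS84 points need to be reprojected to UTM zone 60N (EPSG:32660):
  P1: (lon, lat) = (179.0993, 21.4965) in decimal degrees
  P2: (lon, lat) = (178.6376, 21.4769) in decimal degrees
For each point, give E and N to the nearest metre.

P1: E 717484 m, N 2378559 m; P2: E 669664 m, N 2375817 m

UTM zone 60N: λ₀ = 177°, k₀ = 0.9996.
P1 (21.4965°, 179.0993°) → (717483.931, 2378558.732) m.
P2 (21.4769°, 178.6376°) → (669664.370, 2375816.843) m.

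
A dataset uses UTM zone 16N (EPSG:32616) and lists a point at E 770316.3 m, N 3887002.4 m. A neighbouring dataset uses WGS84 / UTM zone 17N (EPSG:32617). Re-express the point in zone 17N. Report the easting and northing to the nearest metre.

UTM 16N → geographic: φ = 35.08959987°, λ = -84.03489949°.
UTM 17N (λ₀ = -81°) forward: E = 223318.397 m, N = 3887194.169 m.

E 223318 m, N 3887194 m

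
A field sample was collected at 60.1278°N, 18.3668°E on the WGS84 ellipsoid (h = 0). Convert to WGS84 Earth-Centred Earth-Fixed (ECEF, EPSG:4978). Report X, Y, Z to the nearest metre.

X 3022530 m, Y 1003517 m, Z 5507583 m

WGS84: a = 6378137 m, e² = 0.006694380; N(φ) = a/√(1−e²sin²φ) = 6394250.673 m.
X = (N+h)·cosφ·cosλ = 3022529.716 m; Y = (N+h)·cosφ·sinλ = 1003516.974 m; Z = (N(1−e²)+h)·sinφ = 5507582.690 m.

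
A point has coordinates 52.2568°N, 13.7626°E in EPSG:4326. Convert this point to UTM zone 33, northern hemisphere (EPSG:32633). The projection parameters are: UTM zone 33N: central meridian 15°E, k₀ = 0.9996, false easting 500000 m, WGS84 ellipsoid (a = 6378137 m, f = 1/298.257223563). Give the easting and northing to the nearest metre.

Zone 33 central meridian λ₀ = 6×33 − 183 = 15°; Δλ = -1.2374°.
Transverse Mercator on WGS84 with k₀ = 0.9996 gives E = 415540.397 m, N = 5790322.109 m.

E 415540 m, N 5790322 m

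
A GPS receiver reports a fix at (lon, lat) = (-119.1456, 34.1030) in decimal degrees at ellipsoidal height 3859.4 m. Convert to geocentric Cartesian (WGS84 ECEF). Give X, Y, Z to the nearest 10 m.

X -2576420 m, Y -4620260 m, Z 3558080 m

WGS84: a = 6378137 m, e² = 0.006694380; N(φ) = a/√(1−e²sin²φ) = 6384858.932 m.
X = (N+h)·cosφ·cosλ = -2576419.673 m; Y = (N+h)·cosφ·sinλ = -4620255.564 m; Z = (N(1−e²)+h)·sinφ = 3558076.552 m.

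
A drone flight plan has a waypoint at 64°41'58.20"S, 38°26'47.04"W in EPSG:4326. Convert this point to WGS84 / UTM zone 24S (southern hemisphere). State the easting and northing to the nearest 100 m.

E 526400 m, N 2824900 m

Zone 24 central meridian λ₀ = 6×24 − 183 = -39°; Δλ = +0.5536°.
Transverse Mercator on WGS84 with k₀ = 0.9996 gives E = 526398.570 m, N = 2824919.564 m.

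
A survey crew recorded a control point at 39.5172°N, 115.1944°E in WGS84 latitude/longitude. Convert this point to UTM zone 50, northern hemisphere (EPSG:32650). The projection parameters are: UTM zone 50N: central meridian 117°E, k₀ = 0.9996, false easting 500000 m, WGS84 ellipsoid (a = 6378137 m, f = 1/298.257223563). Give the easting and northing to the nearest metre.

E 344790 m, N 4375730 m

Zone 50 central meridian λ₀ = 6×50 − 183 = 117°; Δλ = -1.8056°.
Transverse Mercator on WGS84 with k₀ = 0.9996 gives E = 344789.619 m, N = 4375729.836 m.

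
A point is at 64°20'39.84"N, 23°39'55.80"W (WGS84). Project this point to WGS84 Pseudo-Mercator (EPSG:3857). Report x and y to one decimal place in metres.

Web Mercator is spherical with R = a = 6378137 m.
x = R·λ = 6378137 × -0.413040894 = -2634431.409 m.
y = R·ln tan(π/4 + φ/2) = 6378137 × 1.479705540 = 9437764.655 m.

x -2634431.4 m, y 9437764.7 m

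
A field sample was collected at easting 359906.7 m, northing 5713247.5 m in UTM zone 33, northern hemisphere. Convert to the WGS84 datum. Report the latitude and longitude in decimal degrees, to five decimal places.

Zone 33N: λ₀ = 15°, k₀ = 0.9996, false easting 500000 m.
Meridian distance M = (N − FN)/k₀ = 5715533.7 m.
Inverse transverse Mercator on WGS84 gives φ = 51.55289994°, λ = 12.97930030°.

lat 51.55290°, lon 12.97930°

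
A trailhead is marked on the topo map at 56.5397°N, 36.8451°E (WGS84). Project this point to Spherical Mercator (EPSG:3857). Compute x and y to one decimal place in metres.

Web Mercator is spherical with R = a = 6378137 m.
x = R·λ = 6378137 × 0.643068308 = 4101577.770 m.
y = R·ln tan(π/4 + φ/2) = 6378137 × 1.202014559 = 7666613.532 m.

x 4101577.8 m, y 7666613.5 m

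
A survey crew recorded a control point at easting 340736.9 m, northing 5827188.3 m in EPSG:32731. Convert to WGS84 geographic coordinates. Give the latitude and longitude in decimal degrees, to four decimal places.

Zone 31S: λ₀ = 3°, k₀ = 0.9996, false easting 500000 m, false northing 10000000 m.
Meridian distance M = (N − FN)/k₀ = -4174481.5 m.
Inverse transverse Mercator on WGS84 gives φ = -37.68870034°, λ = 1.19369968°.

lat -37.6887°, lon 1.1937°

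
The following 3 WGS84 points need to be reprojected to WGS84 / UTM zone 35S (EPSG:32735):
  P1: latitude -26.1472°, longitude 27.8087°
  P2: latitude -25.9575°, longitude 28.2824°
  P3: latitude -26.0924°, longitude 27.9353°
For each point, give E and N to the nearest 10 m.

UTM zone 35S: λ₀ = 27°, k₀ = 0.9996.
P1 (-26.1472°, 27.8087°) → (580833.333, 7107763.125) m.
P2 (-25.9575°, 28.2824°) → (628392.405, 7128393.770) m.
P3 (-26.0924°, 27.9353°) → (593531.861, 7113747.597) m.

P1: E 580830 m, N 7107760 m; P2: E 628390 m, N 7128390 m; P3: E 593530 m, N 7113750 m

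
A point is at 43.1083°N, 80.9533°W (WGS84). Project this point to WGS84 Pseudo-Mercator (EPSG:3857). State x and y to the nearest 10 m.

x -9011680 m, y 5328470 m

Web Mercator is spherical with R = a = 6378137 m.
x = R·λ = 6378137 × -1.412901625 = -9011680.134 m.
y = R·ln tan(π/4 + φ/2) = 6378137 × 0.835427456 = 5328470.766 m.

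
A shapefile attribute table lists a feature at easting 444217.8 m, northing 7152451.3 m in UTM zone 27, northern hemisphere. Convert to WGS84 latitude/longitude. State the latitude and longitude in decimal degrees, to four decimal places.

Zone 27N: λ₀ = -21°, k₀ = 0.9996, false easting 500000 m.
Meridian distance M = (N − FN)/k₀ = 7155313.4 m.
Inverse transverse Mercator on WGS84 gives φ = 64.49289963°, λ = -22.16100038°.

lat 64.4929°, lon -22.1610°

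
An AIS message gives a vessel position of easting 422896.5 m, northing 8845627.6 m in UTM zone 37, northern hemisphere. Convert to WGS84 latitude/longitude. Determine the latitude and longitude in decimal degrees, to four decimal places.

lat 79.6550°, lon 35.1512°

Zone 37N: λ₀ = 39°, k₀ = 0.9996, false easting 500000 m.
Meridian distance M = (N − FN)/k₀ = 8849167.3 m.
Inverse transverse Mercator on WGS84 gives φ = 79.65500038°, λ = 35.15120060°.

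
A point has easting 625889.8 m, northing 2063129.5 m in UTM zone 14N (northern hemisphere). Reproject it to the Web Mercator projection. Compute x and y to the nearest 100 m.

x -10887800 m, y 2114400 m

Unproject from UTM 14N (λ₀ = -99°) → φ = 18.65550014°, λ = -97.80640027°.
Web Mercator (R = 6378137 m): x = -10887758.675 m, y = 2114418.322 m.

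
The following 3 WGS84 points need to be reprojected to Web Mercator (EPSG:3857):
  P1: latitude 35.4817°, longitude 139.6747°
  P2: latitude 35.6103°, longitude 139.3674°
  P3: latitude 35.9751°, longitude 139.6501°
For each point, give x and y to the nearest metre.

P1: x 15548516 m, y 4229536 m; P2: x 15514308 m, y 4247131 m; P3: x 15545778 m, y 4297196 m

Web Mercator: x = R·λ, y = R·ln tan(π/4+φ/2), R = 6378137 m.
P1 (35.4817°, 139.6747°) → (15548516.481, 4229536.465) m.
P2 (35.6103°, 139.3674°) → (15514308.001, 4247130.897) m.
P3 (35.9751°, 139.6501°) → (15545778.021, 4297195.711) m.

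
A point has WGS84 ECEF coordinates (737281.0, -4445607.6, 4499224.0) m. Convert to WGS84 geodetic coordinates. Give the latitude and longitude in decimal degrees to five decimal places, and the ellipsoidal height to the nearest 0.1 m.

lat 45.14720°, lon -80.58350°, h 455.7 m

λ = atan2(Y, X) = -80.58349948°; p = √(X²+Y²) = 4506330.0 m.
Bowring's method on WGS84 (a = 6378137 m, b = 6356752.314 m) gives φ = 45.14719984°, h = 455.693 m.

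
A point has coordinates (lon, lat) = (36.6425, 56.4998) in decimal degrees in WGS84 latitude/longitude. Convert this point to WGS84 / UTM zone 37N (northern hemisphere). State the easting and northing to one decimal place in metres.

E 354887.0 m, N 6264198.3 m

Zone 37 central meridian λ₀ = 6×37 − 183 = 39°; Δλ = -2.3575°.
Transverse Mercator on WGS84 with k₀ = 0.9996 gives E = 354887.008 m, N = 6264198.298 m.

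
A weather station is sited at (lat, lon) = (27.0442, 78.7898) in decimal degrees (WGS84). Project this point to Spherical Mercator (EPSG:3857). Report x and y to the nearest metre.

Web Mercator is spherical with R = a = 6378137 m.
x = R·λ = 6378137 × 1.375141427 = 8770840.416 m.
y = R·ln tan(π/4 + φ/2) = 6378137 × 0.490581347 = 3128995.041 m.

x 8770840 m, y 3128995 m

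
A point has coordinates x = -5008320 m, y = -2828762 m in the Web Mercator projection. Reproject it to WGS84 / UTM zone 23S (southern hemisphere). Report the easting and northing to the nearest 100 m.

E 501000 m, N 7277500 m

Web Mercator inverse (R = 6378137 m) → φ = -24.61689774°, λ = -44.99050404°.
UTM 23S forward: E = 500961.185 m, N = 7277471.499 m.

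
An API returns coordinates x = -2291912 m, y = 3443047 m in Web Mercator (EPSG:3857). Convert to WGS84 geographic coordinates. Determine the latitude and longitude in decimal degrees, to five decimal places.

R = 6378137 m. λ = x/R = -20.58859579°.
φ = 2·arctan(exp(y/R)) − 90° = 2·arctan(1.71570) − 90° = 29.52819707°.

lat 29.52820°, lon -20.58860°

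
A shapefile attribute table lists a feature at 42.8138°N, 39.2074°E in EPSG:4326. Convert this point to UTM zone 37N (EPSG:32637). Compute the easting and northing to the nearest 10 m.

Zone 37 central meridian λ₀ = 6×37 − 183 = 39°; Δλ = +0.2074°.
Transverse Mercator on WGS84 with k₀ = 0.9996 gives E = 516955.791 m, N = 4740158.797 m.

E 516960 m, N 4740160 m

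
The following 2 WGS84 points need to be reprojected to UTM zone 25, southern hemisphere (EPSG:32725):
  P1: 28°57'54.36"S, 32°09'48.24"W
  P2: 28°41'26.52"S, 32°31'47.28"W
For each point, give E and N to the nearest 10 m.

P1: E 581510 m, N 6795590 m; P2: E 545930 m, N 6826190 m

UTM zone 25S: λ₀ = -33°, k₀ = 0.9996.
P1 (-28.9651°, -32.1634°) → (581513.689, 6795592.785) m.
P2 (-28.6907°, -32.5298°) → (545933.399, 6826190.901) m.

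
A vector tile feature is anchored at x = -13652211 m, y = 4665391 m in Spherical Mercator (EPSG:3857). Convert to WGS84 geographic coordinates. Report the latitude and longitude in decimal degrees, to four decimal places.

lat 38.6060°, lon -122.6399°

R = 6378137 m. λ = x/R = -122.63989803°.
φ = 2·arctan(exp(y/R)) − 90° = 2·arctan(2.07813) − 90° = 38.60600304°.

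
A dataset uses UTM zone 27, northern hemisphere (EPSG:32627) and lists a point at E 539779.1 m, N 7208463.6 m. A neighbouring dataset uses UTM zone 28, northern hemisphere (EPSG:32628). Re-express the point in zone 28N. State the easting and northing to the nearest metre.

UTM 27N → geographic: φ = 64.99769974°, λ = -20.15650086°.
UTM 28N (λ₀ = -15°) forward: E = 257026.895 m, N = 7218116.281 m.

E 257027 m, N 7218116 m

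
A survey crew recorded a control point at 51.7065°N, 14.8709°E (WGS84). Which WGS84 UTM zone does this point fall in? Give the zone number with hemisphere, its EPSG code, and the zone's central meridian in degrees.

Zone 33N (EPSG:32633), central meridian 15°

UTM zone = ⌊(λ + 180)/6⌋ + 1; 14.8709° ∈ [12°, 18°) → zone 33.
Hemisphere: N (φ ≥ 0).
Central meridian λ₀ = 6×33 − 183 = 15°.
EPSG code: 32633.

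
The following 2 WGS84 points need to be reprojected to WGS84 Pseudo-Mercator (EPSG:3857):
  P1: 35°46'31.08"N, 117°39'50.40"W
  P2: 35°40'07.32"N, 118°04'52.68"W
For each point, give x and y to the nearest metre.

P1: x -13098297 m, y 4269747 m; P2: x -13144750 m, y 4255130 m

Web Mercator: x = R·λ, y = R·ln tan(π/4+φ/2), R = 6378137 m.
P1 (35.7753°, -117.6640°) → (-13098296.565, 4269746.884) m.
P2 (35.6687°, -118.0813°) → (-13144750.188, 4255130.239) m.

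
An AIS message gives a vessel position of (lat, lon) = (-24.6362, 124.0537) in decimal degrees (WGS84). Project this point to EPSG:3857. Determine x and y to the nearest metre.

x 13809595 m, y -2831126 m

Web Mercator is spherical with R = a = 6378137 m.
x = R·λ = 6378137 × 2.165145514 = 13809594.715 m.
y = R·ln tan(π/4 + φ/2) = 6378137 × -0.443879728 = -2831125.714 m.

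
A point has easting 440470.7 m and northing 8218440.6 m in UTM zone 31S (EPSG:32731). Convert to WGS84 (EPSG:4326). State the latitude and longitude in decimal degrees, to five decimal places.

Zone 31S: λ₀ = 3°, k₀ = 0.9996, false easting 500000 m, false northing 10000000 m.
Meridian distance M = (N − FN)/k₀ = -1782272.3 m.
Inverse transverse Mercator on WGS84 gives φ = -16.11340014°, λ = 2.44329996°.

lat -16.11340°, lon 2.44330°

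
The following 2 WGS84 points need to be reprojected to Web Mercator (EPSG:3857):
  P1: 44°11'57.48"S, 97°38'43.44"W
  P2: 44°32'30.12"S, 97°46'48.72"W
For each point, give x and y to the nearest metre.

Web Mercator: x = R·λ, y = R·ln tan(π/4+φ/2), R = 6378137 m.
P1 (-44.1993°, -97.6454°) → (-10869836.206, -5496336.297) m.
P2 (-44.5417°, -97.7802°) → (-10884842.074, -5549657.798) m.

P1: x -10869836 m, y -5496336 m; P2: x -10884842 m, y -5549658 m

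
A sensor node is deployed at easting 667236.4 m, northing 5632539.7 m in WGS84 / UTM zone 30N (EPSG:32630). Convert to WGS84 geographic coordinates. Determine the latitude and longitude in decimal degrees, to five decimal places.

lat 50.82040°, lon -0.62570°

Zone 30N: λ₀ = -3°, k₀ = 0.9996, false easting 500000 m.
Meridian distance M = (N − FN)/k₀ = 5634793.6 m.
Inverse transverse Mercator on WGS84 gives φ = 50.82039982°, λ = -0.62570035°.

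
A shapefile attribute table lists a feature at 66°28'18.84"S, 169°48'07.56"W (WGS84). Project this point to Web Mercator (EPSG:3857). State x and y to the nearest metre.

Web Mercator is spherical with R = a = 6378137 m.
x = R·λ = 6378137 × -2.963605722 = -18902283.308 m.
y = R·ln tan(π/4 + φ/2) = 6378137 × -1.568986514 = -10007210.937 m.

x -18902283 m, y -10007211 m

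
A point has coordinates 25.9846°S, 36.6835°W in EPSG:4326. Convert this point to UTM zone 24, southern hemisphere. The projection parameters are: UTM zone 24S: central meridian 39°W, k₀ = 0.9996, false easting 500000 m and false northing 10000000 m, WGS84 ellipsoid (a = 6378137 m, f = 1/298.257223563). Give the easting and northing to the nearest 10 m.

Zone 24 central meridian λ₀ = 6×24 − 183 = -39°; Δλ = +2.3165°.
Transverse Mercator on WGS84 with k₀ = 0.9996 gives E = 731899.333 m, N = 7123966.960 m.

E 731900 m, N 7123970 m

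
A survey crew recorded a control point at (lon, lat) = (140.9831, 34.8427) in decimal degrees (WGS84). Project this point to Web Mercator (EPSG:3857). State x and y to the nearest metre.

Web Mercator is spherical with R = a = 6378137 m.
x = R·λ = 6378137 × 2.460619285 = 15694166.902 m.
y = R·ln tan(π/4 + φ/2) = 6378137 × 0.649488275 = 4142525.196 m.

x 15694167 m, y 4142525 m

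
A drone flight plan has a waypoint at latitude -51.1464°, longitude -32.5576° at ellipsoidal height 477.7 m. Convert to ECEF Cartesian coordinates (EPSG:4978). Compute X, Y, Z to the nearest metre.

WGS84: a = 6378137 m, e² = 0.006694380; N(φ) = a/√(1−e²sin²φ) = 6391123.639 m.
X = (N+h)·cosφ·cosλ = 3379545.339 m; Y = (N+h)·cosφ·sinλ = -2157787.283 m; Z = (N(1−e²)+h)·sinφ = -4944150.159 m.

X 3379545 m, Y -2157787 m, Z -4944150 m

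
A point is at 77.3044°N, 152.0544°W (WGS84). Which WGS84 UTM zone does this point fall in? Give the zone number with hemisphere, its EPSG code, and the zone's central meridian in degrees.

UTM zone = ⌊(λ + 180)/6⌋ + 1; -152.0544° ∈ [-156°, -150°) → zone 5.
Hemisphere: N (φ ≥ 0).
Central meridian λ₀ = 6×5 − 183 = -153°.
EPSG code: 32605.

Zone 5N (EPSG:32605), central meridian -153°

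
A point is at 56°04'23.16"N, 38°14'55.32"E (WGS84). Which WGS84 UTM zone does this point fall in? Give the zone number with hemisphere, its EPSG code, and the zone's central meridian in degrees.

Zone 37N (EPSG:32637), central meridian 39°

UTM zone = ⌊(λ + 180)/6⌋ + 1; 38.2487° ∈ [36°, 42°) → zone 37.
Hemisphere: N (φ ≥ 0).
Central meridian λ₀ = 6×37 − 183 = 39°.
EPSG code: 32637.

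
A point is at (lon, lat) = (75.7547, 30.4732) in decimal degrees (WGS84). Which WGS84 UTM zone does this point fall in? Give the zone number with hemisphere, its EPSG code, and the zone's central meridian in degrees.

Zone 43N (EPSG:32643), central meridian 75°

UTM zone = ⌊(λ + 180)/6⌋ + 1; 75.7547° ∈ [72°, 78°) → zone 43.
Hemisphere: N (φ ≥ 0).
Central meridian λ₀ = 6×43 − 183 = 75°.
EPSG code: 32643.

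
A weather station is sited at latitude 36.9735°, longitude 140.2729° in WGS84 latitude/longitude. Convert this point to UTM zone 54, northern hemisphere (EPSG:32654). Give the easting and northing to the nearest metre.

E 435283 m, N 4092180 m

Zone 54 central meridian λ₀ = 6×54 − 183 = 141°; Δλ = -0.7271°.
Transverse Mercator on WGS84 with k₀ = 0.9996 gives E = 435282.572 m, N = 4092179.632 m.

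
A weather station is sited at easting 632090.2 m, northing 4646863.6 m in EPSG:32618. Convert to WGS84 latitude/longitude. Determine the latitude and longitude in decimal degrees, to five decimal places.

Zone 18N: λ₀ = -75°, k₀ = 0.9996, false easting 500000 m.
Meridian distance M = (N − FN)/k₀ = 4648723.1 m.
Inverse transverse Mercator on WGS84 gives φ = 41.96269992°, λ = -73.40599989°.

lat 41.96270°, lon -73.40600°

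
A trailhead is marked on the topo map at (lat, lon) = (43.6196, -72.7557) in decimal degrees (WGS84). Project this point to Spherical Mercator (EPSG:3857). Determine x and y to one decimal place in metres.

Web Mercator is spherical with R = a = 6378137 m.
x = R·λ = 6378137 × -1.269826515 = -8099127.476 m.
y = R·ln tan(π/4 + φ/2) = 6378137 × 0.847702376 = 5406761.889 m.

x -8099127.5 m, y 5406761.9 m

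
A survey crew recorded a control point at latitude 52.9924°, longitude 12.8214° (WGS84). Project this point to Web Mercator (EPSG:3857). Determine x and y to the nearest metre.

Web Mercator is spherical with R = a = 6378137 m.
x = R·λ = 6378137 × 0.223775645 = 1427271.719 m.
y = R·ln tan(π/4 + φ/2) = 6378137 × 1.094613090 = 6981592.250 m.

x 1427272 m, y 6981592 m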